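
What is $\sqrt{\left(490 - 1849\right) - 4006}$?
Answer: $i \sqrt{5365} \approx 73.246 i$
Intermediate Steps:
$\sqrt{\left(490 - 1849\right) - 4006} = \sqrt{-1359 - 4006} = \sqrt{-5365} = i \sqrt{5365}$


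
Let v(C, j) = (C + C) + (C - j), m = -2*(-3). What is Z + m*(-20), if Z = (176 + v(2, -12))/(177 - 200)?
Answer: -2954/23 ≈ -128.43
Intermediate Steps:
m = 6
v(C, j) = -j + 3*C (v(C, j) = 2*C + (C - j) = -j + 3*C)
Z = -194/23 (Z = (176 + (-1*(-12) + 3*2))/(177 - 200) = (176 + (12 + 6))/(-23) = (176 + 18)*(-1/23) = 194*(-1/23) = -194/23 ≈ -8.4348)
Z + m*(-20) = -194/23 + 6*(-20) = -194/23 - 120 = -2954/23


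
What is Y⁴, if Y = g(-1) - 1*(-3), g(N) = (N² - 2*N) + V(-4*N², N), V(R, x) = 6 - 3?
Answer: 6561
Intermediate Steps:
V(R, x) = 3
g(N) = 3 + N² - 2*N (g(N) = (N² - 2*N) + 3 = 3 + N² - 2*N)
Y = 9 (Y = (3 + (-1)² - 2*(-1)) - 1*(-3) = (3 + 1 + 2) + 3 = 6 + 3 = 9)
Y⁴ = 9⁴ = 6561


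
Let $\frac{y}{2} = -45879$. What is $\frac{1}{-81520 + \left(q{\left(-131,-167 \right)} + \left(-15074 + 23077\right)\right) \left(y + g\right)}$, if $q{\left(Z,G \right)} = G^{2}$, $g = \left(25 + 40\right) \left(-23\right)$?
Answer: $- \frac{1}{3347118196} \approx -2.9876 \cdot 10^{-10}$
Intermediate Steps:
$y = -91758$ ($y = 2 \left(-45879\right) = -91758$)
$g = -1495$ ($g = 65 \left(-23\right) = -1495$)
$\frac{1}{-81520 + \left(q{\left(-131,-167 \right)} + \left(-15074 + 23077\right)\right) \left(y + g\right)} = \frac{1}{-81520 + \left(\left(-167\right)^{2} + \left(-15074 + 23077\right)\right) \left(-91758 - 1495\right)} = \frac{1}{-81520 + \left(27889 + 8003\right) \left(-93253\right)} = \frac{1}{-81520 + 35892 \left(-93253\right)} = \frac{1}{-81520 - 3347036676} = \frac{1}{-3347118196} = - \frac{1}{3347118196}$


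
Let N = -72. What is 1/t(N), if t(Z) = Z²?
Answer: 1/5184 ≈ 0.00019290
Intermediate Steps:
1/t(N) = 1/((-72)²) = 1/5184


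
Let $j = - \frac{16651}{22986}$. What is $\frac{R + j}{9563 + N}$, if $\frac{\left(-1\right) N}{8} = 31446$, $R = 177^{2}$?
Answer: $- \frac{720111743}{5562726930} \approx -0.12945$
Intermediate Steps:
$j = - \frac{16651}{22986}$ ($j = \left(-16651\right) \frac{1}{22986} = - \frac{16651}{22986} \approx -0.7244$)
$R = 31329$
$N = -251568$ ($N = \left(-8\right) 31446 = -251568$)
$\frac{R + j}{9563 + N} = \frac{31329 - \frac{16651}{22986}}{9563 - 251568} = \frac{720111743}{22986 \left(-242005\right)} = \frac{720111743}{22986} \left(- \frac{1}{242005}\right) = - \frac{720111743}{5562726930}$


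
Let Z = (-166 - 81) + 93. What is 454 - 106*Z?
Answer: 16778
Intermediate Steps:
Z = -154 (Z = -247 + 93 = -154)
454 - 106*Z = 454 - 106*(-154) = 454 + 16324 = 16778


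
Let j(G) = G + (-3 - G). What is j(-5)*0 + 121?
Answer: 121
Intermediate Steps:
j(G) = -3
j(-5)*0 + 121 = -3*0 + 121 = 0 + 121 = 121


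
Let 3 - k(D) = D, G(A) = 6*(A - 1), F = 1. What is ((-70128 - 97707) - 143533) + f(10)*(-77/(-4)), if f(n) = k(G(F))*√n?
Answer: -311368 + 231*√10/4 ≈ -3.1119e+5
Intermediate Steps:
G(A) = -6 + 6*A (G(A) = 6*(-1 + A) = -6 + 6*A)
k(D) = 3 - D
f(n) = 3*√n (f(n) = (3 - (-6 + 6*1))*√n = (3 - (-6 + 6))*√n = (3 - 1*0)*√n = (3 + 0)*√n = 3*√n)
((-70128 - 97707) - 143533) + f(10)*(-77/(-4)) = ((-70128 - 97707) - 143533) + (3*√10)*(-77/(-4)) = (-167835 - 143533) + (3*√10)*(-77*(-¼)) = -311368 + (3*√10)*(77/4) = -311368 + 231*√10/4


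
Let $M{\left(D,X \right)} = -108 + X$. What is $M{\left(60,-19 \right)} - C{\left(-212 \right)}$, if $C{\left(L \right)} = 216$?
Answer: $-343$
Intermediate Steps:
$M{\left(60,-19 \right)} - C{\left(-212 \right)} = \left(-108 - 19\right) - 216 = -127 - 216 = -343$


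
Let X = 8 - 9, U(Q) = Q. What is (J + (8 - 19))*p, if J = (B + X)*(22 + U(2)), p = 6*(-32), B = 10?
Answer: -39360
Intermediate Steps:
X = -1
p = -192
J = 216 (J = (10 - 1)*(22 + 2) = 9*24 = 216)
(J + (8 - 19))*p = (216 + (8 - 19))*(-192) = (216 - 11)*(-192) = 205*(-192) = -39360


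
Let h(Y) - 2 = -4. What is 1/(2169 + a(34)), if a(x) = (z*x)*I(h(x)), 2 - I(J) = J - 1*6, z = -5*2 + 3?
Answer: -1/211 ≈ -0.0047393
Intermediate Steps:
h(Y) = -2 (h(Y) = 2 - 4 = -2)
z = -7 (z = -10 + 3 = -7)
I(J) = 8 - J (I(J) = 2 - (J - 1*6) = 2 - (J - 6) = 2 - (-6 + J) = 2 + (6 - J) = 8 - J)
a(x) = -70*x (a(x) = (-7*x)*(8 - 1*(-2)) = (-7*x)*(8 + 2) = -7*x*10 = -70*x)
1/(2169 + a(34)) = 1/(2169 - 70*34) = 1/(2169 - 2380) = 1/(-211) = -1/211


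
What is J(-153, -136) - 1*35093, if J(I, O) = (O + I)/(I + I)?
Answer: -631657/18 ≈ -35092.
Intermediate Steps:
J(I, O) = (I + O)/(2*I) (J(I, O) = (I + O)/((2*I)) = (I + O)*(1/(2*I)) = (I + O)/(2*I))
J(-153, -136) - 1*35093 = (½)*(-153 - 136)/(-153) - 1*35093 = (½)*(-1/153)*(-289) - 35093 = 17/18 - 35093 = -631657/18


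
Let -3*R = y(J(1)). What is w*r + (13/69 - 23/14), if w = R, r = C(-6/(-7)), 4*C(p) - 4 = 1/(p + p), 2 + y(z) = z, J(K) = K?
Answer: -24865/23184 ≈ -1.0725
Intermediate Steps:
y(z) = -2 + z
C(p) = 1 + 1/(8*p) (C(p) = 1 + 1/(4*(p + p)) = 1 + 1/(4*((2*p))) = 1 + (1/(2*p))/4 = 1 + 1/(8*p))
R = 1/3 (R = -(-2 + 1)/3 = -1/3*(-1) = 1/3 ≈ 0.33333)
r = 55/48 (r = (1/8 - 6/(-7))/((-6/(-7))) = (1/8 - 6*(-1/7))/((-6*(-1/7))) = (1/8 + 6/7)/(6/7) = (7/6)*(55/56) = 55/48 ≈ 1.1458)
w = 1/3 ≈ 0.33333
w*r + (13/69 - 23/14) = (1/3)*(55/48) + (13/69 - 23/14) = 55/144 + (13*(1/69) - 23*1/14) = 55/144 + (13/69 - 23/14) = 55/144 - 1405/966 = -24865/23184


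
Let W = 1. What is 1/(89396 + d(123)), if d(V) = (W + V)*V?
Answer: 1/104648 ≈ 9.5558e-6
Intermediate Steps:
d(V) = V*(1 + V) (d(V) = (1 + V)*V = V*(1 + V))
1/(89396 + d(123)) = 1/(89396 + 123*(1 + 123)) = 1/(89396 + 123*124) = 1/(89396 + 15252) = 1/104648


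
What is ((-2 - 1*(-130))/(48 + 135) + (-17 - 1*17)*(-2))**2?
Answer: 158055184/33489 ≈ 4719.6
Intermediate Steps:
((-2 - 1*(-130))/(48 + 135) + (-17 - 1*17)*(-2))**2 = ((-2 + 130)/183 + (-17 - 17)*(-2))**2 = (128*(1/183) - 34*(-2))**2 = (128/183 + 68)**2 = (12572/183)**2 = 158055184/33489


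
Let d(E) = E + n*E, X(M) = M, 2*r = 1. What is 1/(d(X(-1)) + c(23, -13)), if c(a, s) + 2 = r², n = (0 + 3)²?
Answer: -4/47 ≈ -0.085106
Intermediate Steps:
r = ½ (r = (½)*1 = ½ ≈ 0.50000)
n = 9 (n = 3² = 9)
c(a, s) = -7/4 (c(a, s) = -2 + (½)² = -2 + ¼ = -7/4)
d(E) = 10*E (d(E) = E + 9*E = 10*E)
1/(d(X(-1)) + c(23, -13)) = 1/(10*(-1) - 7/4) = 1/(-10 - 7/4) = 1/(-47/4) = -4/47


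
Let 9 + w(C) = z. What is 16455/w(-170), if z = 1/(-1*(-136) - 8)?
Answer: -2106240/1151 ≈ -1829.9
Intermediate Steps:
z = 1/128 (z = 1/(136 - 8) = 1/128 ≈ 0.0078125)
w(C) = -1151/128 (w(C) = -9 + 1/128 = -1151/128)
16455/w(-170) = 16455/(-1151/128) = 16455*(-128/1151) = -2106240/1151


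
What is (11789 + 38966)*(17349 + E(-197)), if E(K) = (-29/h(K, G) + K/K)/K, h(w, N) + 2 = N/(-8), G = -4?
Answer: 520401064490/591 ≈ 8.8054e+8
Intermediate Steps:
h(w, N) = -2 - N/8 (h(w, N) = -2 + N/(-8) = -2 + N*(-⅛) = -2 - N/8)
E(K) = 61/(3*K) (E(K) = (-29/(-2 - ⅛*(-4)) + K/K)/K = (-29/(-2 + ½) + 1)/K = (-29/(-3/2) + 1)/K = (-29*(-⅔) + 1)/K = (58/3 + 1)/K = 61/(3*K))
(11789 + 38966)*(17349 + E(-197)) = (11789 + 38966)*(17349 + (61/3)/(-197)) = 50755*(17349 + (61/3)*(-1/197)) = 50755*(17349 - 61/591) = 50755*(10253198/591) = 520401064490/591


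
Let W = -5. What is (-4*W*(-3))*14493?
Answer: -869580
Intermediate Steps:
(-4*W*(-3))*14493 = (-4*(-5)*(-3))*14493 = (20*(-3))*14493 = -60*14493 = -869580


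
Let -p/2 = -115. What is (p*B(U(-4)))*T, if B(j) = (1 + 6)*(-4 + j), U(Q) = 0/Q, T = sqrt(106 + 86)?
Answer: -51520*sqrt(3) ≈ -89235.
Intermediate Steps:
p = 230 (p = -2*(-115) = 230)
T = 8*sqrt(3) (T = sqrt(192) = 8*sqrt(3) ≈ 13.856)
U(Q) = 0
B(j) = -28 + 7*j (B(j) = 7*(-4 + j) = -28 + 7*j)
(p*B(U(-4)))*T = (230*(-28 + 7*0))*(8*sqrt(3)) = (230*(-28 + 0))*(8*sqrt(3)) = (230*(-28))*(8*sqrt(3)) = -51520*sqrt(3)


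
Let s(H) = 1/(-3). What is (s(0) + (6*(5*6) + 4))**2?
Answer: 303601/9 ≈ 33733.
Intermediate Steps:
s(H) = -1/3
(s(0) + (6*(5*6) + 4))**2 = (-1/3 + (6*(5*6) + 4))**2 = (-1/3 + (6*30 + 4))**2 = (-1/3 + (180 + 4))**2 = (-1/3 + 184)**2 = (551/3)**2 = 303601/9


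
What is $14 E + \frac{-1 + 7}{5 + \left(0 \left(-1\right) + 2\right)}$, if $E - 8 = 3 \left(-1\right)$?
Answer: $\frac{496}{7} \approx 70.857$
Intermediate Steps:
$E = 5$ ($E = 8 + 3 \left(-1\right) = 8 - 3 = 5$)
$14 E + \frac{-1 + 7}{5 + \left(0 \left(-1\right) + 2\right)} = 14 \cdot 5 + \frac{-1 + 7}{5 + \left(0 \left(-1\right) + 2\right)} = 70 + \frac{6}{5 + \left(0 + 2\right)} = 70 + \frac{6}{5 + 2} = 70 + \frac{6}{7} = \frac{496}{7}$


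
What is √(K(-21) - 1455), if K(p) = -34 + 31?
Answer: 27*I*√2 ≈ 38.184*I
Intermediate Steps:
K(p) = -3
√(K(-21) - 1455) = √(-3 - 1455) = √(-1458) = 27*I*√2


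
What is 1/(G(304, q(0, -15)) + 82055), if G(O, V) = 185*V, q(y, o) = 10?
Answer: 1/83905 ≈ 1.1918e-5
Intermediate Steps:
1/(G(304, q(0, -15)) + 82055) = 1/(185*10 + 82055) = 1/(1850 + 82055) = 1/83905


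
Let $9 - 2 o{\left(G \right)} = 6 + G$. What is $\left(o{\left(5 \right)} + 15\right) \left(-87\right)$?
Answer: $-1218$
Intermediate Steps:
$o{\left(G \right)} = \frac{3}{2} - \frac{G}{2}$ ($o{\left(G \right)} = \frac{9}{2} - \frac{6 + G}{2} = \frac{9}{2} - \left(3 + \frac{G}{2}\right) = \frac{3}{2} - \frac{G}{2}$)
$\left(o{\left(5 \right)} + 15\right) \left(-87\right) = \left(\left(\frac{3}{2} - \frac{5}{2}\right) + 15\right) \left(-87\right) = \left(-1 + 15\right) \left(-87\right) = 14 \left(-87\right) = -1218$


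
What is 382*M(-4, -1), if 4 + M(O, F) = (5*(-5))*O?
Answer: 36672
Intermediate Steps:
M(O, F) = -4 - 25*O (M(O, F) = -4 + (5*(-5))*O = -4 - 25*O)
382*M(-4, -1) = 382*(-4 - 25*(-4)) = 382*(-4 + 100) = 382*96 = 36672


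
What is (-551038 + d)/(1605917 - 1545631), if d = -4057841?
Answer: -4608879/60286 ≈ -76.450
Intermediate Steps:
(-551038 + d)/(1605917 - 1545631) = (-551038 - 4057841)/(1605917 - 1545631) = -4608879/60286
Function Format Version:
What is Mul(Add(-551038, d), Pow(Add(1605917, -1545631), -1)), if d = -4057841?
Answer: Rational(-4608879, 60286) ≈ -76.450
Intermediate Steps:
Mul(Add(-551038, d), Pow(Add(1605917, -1545631), -1)) = Mul(Add(-551038, -4057841), Pow(Add(1605917, -1545631), -1)) = Mul(-4608879, Pow(60286, -1)) = Mul(-4608879, Rational(1, 60286)) = Rational(-4608879, 60286)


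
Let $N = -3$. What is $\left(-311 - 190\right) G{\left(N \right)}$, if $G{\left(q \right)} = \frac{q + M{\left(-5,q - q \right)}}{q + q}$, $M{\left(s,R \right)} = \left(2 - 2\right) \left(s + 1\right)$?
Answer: $- \frac{501}{2} \approx -250.5$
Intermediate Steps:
$M{\left(s,R \right)} = 0$ ($M{\left(s,R \right)} = 0 \left(1 + s\right) = 0$)
$G{\left(q \right)} = \frac{1}{2}$ ($G{\left(q \right)} = \frac{q + 0}{q + q} = \frac{q}{2 q} = q \frac{1}{2 q} = \frac{1}{2}$)
$\left(-311 - 190\right) G{\left(N \right)} = \left(-311 - 190\right) \frac{1}{2} = \left(-501\right) \frac{1}{2} = - \frac{501}{2}$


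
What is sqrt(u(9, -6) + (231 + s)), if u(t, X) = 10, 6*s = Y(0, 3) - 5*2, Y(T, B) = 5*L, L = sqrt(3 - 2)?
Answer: sqrt(8646)/6 ≈ 15.497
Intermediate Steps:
L = 1 (L = sqrt(1) = 1)
Y(T, B) = 5 (Y(T, B) = 5*1 = 5)
s = -5/6 (s = (5 - 5*2)/6 = (5 - 10)/6 = (1/6)*(-5) = -5/6 ≈ -0.83333)
sqrt(u(9, -6) + (231 + s)) = sqrt(10 + (231 - 5/6)) = sqrt(10 + 1381/6) = sqrt(1441/6) = sqrt(8646)/6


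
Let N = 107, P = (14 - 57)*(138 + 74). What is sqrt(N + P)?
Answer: 3*I*sqrt(1001) ≈ 94.916*I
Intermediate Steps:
P = -9116 (P = -43*212 = -9116)
sqrt(N + P) = sqrt(107 - 9116) = sqrt(-9009) = 3*I*sqrt(1001)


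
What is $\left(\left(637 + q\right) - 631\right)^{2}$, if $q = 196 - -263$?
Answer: $216225$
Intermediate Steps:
$q = 459$ ($q = 196 + 263 = 459$)
$\left(\left(637 + q\right) - 631\right)^{2} = \left(\left(637 + 459\right) - 631\right)^{2} = \left(1096 - 631\right)^{2} = 465^{2} = 216225$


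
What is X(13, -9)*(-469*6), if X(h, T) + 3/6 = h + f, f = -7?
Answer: -15477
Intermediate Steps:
X(h, T) = -15/2 + h (X(h, T) = -½ + (h - 7) = -½ + (-7 + h) = -15/2 + h)
X(13, -9)*(-469*6) = (-15/2 + 13)*(-469*6) = (11/2)*(-2814) = -15477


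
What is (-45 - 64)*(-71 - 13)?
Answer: 9156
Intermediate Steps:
(-45 - 64)*(-71 - 13) = -109*(-84) = 9156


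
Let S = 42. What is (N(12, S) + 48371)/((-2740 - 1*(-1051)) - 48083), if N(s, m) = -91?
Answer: -12070/12443 ≈ -0.97002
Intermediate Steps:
(N(12, S) + 48371)/((-2740 - 1*(-1051)) - 48083) = (-91 + 48371)/((-2740 - 1*(-1051)) - 48083) = 48280/((-2740 + 1051) - 48083) = 48280/(-1689 - 48083) = 48280/(-49772) = 48280*(-1/49772) = -12070/12443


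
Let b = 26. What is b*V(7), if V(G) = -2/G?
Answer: -52/7 ≈ -7.4286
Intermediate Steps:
b*V(7) = 26*(-2/7) = -52/7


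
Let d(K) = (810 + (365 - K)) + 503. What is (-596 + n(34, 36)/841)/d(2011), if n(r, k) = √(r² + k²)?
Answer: 596/333 - 2*√613/280053 ≈ 1.7896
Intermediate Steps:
n(r, k) = √(k² + r²)
d(K) = 1678 - K (d(K) = (1175 - K) + 503 = 1678 - K)
(-596 + n(34, 36)/841)/d(2011) = (-596 + √(36² + 34²)/841)/(1678 - 1*2011) = (-596 + √(1296 + 1156)*(1/841))/(1678 - 2011) = (-596 + √2452*(1/841))/(-333) = (-596 + (2*√613)*(1/841))*(-1/333) = (-596 + 2*√613/841)*(-1/333) = 596/333 - 2*√613/280053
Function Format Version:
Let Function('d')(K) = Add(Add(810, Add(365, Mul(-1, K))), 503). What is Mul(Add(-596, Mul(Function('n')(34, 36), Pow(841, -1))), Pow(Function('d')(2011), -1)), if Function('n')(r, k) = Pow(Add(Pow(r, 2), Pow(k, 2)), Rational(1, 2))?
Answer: Add(Rational(596, 333), Mul(Rational(-2, 280053), Pow(613, Rational(1, 2)))) ≈ 1.7896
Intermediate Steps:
Function('n')(r, k) = Pow(Add(Pow(k, 2), Pow(r, 2)), Rational(1, 2))
Function('d')(K) = Add(1678, Mul(-1, K)) (Function('d')(K) = Add(Add(1175, Mul(-1, K)), 503) = Add(1678, Mul(-1, K)))
Mul(Add(-596, Mul(Function('n')(34, 36), Pow(841, -1))), Pow(Function('d')(2011), -1)) = Mul(Add(-596, Mul(Pow(Add(Pow(36, 2), Pow(34, 2)), Rational(1, 2)), Pow(841, -1))), Pow(Add(1678, Mul(-1, 2011)), -1)) = Mul(Add(-596, Mul(Pow(Add(1296, 1156), Rational(1, 2)), Rational(1, 841))), Pow(Add(1678, -2011), -1)) = Mul(Add(-596, Mul(Pow(2452, Rational(1, 2)), Rational(1, 841))), Pow(-333, -1)) = Mul(Add(-596, Mul(Mul(2, Pow(613, Rational(1, 2))), Rational(1, 841))), Rational(-1, 333)) = Mul(Add(-596, Mul(Rational(2, 841), Pow(613, Rational(1, 2)))), Rational(-1, 333)) = Add(Rational(596, 333), Mul(Rational(-2, 280053), Pow(613, Rational(1, 2))))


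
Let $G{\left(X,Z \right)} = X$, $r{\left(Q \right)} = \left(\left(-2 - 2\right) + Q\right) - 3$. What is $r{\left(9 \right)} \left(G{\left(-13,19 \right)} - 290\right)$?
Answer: $-606$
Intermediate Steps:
$r{\left(Q \right)} = -7 + Q$ ($r{\left(Q \right)} = \left(-4 + Q\right) - 3 = -7 + Q$)
$r{\left(9 \right)} \left(G{\left(-13,19 \right)} - 290\right) = \left(-7 + 9\right) \left(-13 - 290\right) = 2 \left(-303\right) = -606$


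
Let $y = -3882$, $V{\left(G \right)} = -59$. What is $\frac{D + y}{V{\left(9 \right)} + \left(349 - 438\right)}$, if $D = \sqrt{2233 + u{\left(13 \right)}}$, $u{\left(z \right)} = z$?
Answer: $\frac{1941}{74} - \frac{\sqrt{2246}}{148} \approx 25.91$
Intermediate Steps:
$D = \sqrt{2246}$ ($D = \sqrt{2233 + 13} = \sqrt{2246} \approx 47.392$)
$\frac{D + y}{V{\left(9 \right)} + \left(349 - 438\right)} = \frac{\sqrt{2246} - 3882}{-59 + \left(349 - 438\right)} = \frac{-3882 + \sqrt{2246}}{-59 + \left(349 - 438\right)} = \frac{-3882 + \sqrt{2246}}{-59 - 89} = \frac{-3882 + \sqrt{2246}}{-148} = \left(-3882 + \sqrt{2246}\right) \left(- \frac{1}{148}\right) = \frac{1941}{74} - \frac{\sqrt{2246}}{148}$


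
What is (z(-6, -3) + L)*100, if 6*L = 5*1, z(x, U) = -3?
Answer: -650/3 ≈ -216.67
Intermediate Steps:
L = ⅚ (L = (5*1)/6 = (⅙)*5 = ⅚ ≈ 0.83333)
(z(-6, -3) + L)*100 = (-3 + ⅚)*100 = -13/6*100 = -650/3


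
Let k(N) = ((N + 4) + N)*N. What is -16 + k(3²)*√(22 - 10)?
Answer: -16 + 396*√3 ≈ 669.89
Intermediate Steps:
k(N) = N*(4 + 2*N) (k(N) = ((4 + N) + N)*N = (4 + 2*N)*N = N*(4 + 2*N))
-16 + k(3²)*√(22 - 10) = -16 + (2*3²*(2 + 3²))*√(22 - 10) = -16 + (2*9*(2 + 9))*√12 = -16 + (2*9*11)*(2*√3) = -16 + 198*(2*√3) = -16 + 396*√3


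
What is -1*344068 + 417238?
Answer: 73170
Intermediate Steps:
-1*344068 + 417238 = -344068 + 417238 = 73170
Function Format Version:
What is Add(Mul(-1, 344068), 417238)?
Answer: 73170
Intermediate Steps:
Add(Mul(-1, 344068), 417238) = Add(-344068, 417238) = 73170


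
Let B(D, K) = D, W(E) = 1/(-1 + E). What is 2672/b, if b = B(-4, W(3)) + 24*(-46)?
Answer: -668/277 ≈ -2.4116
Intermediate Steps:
b = -1108 (b = -4 + 24*(-46) = -4 - 1104 = -1108)
2672/b = 2672/(-1108) = 2672*(-1/1108) = -668/277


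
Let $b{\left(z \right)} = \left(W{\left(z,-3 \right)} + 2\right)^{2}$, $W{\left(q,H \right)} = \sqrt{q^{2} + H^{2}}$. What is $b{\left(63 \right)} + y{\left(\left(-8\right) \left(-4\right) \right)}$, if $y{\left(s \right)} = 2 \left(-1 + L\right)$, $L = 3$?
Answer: $3986 + 12 \sqrt{442} \approx 4238.3$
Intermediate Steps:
$y{\left(s \right)} = 4$ ($y{\left(s \right)} = 2 \left(-1 + 3\right) = 2 \cdot 2 = 4$)
$W{\left(q,H \right)} = \sqrt{H^{2} + q^{2}}$
$b{\left(z \right)} = \left(2 + \sqrt{9 + z^{2}}\right)^{2}$ ($b{\left(z \right)} = \left(\sqrt{\left(-3\right)^{2} + z^{2}} + 2\right)^{2} = \left(\sqrt{9 + z^{2}} + 2\right)^{2} = \left(2 + \sqrt{9 + z^{2}}\right)^{2}$)
$b{\left(63 \right)} + y{\left(\left(-8\right) \left(-4\right) \right)} = \left(2 + \sqrt{9 + 63^{2}}\right)^{2} + 4 = \left(2 + \sqrt{9 + 3969}\right)^{2} + 4 = \left(2 + \sqrt{3978}\right)^{2} + 4 = \left(2 + 3 \sqrt{442}\right)^{2} + 4 = 4 + \left(2 + 3 \sqrt{442}\right)^{2}$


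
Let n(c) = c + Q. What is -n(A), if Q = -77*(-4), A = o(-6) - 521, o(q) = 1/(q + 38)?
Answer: 6815/32 ≈ 212.97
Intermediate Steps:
o(q) = 1/(38 + q)
A = -16671/32 (A = 1/(38 - 6) - 521 = 1/32 - 521 = -16671/32 ≈ -520.97)
Q = 308
n(c) = 308 + c (n(c) = c + 308 = 308 + c)
-n(A) = -(308 - 16671/32) = -1*(-6815/32) = 6815/32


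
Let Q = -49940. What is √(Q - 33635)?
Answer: 5*I*√3343 ≈ 289.09*I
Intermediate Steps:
√(Q - 33635) = √(-49940 - 33635) = √(-83575) = 5*I*√3343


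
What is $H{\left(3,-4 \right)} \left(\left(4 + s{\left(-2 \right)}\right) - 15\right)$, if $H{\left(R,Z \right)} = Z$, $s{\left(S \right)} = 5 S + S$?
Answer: $92$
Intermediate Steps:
$s{\left(S \right)} = 6 S$
$H{\left(3,-4 \right)} \left(\left(4 + s{\left(-2 \right)}\right) - 15\right) = - 4 \left(\left(4 + 6 \left(-2\right)\right) - 15\right) = - 4 \left(\left(4 - 12\right) - 15\right) = - 4 \left(-8 - 15\right) = \left(-4\right) \left(-23\right) = 92$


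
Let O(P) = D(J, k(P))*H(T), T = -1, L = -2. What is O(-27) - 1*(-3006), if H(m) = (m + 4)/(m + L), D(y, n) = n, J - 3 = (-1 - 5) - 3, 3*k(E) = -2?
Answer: 9020/3 ≈ 3006.7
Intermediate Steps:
k(E) = -2/3 (k(E) = (1/3)*(-2) = -2/3)
J = -6 (J = 3 + ((-1 - 5) - 3) = 3 + (-6 - 3) = 3 - 9 = -6)
H(m) = (4 + m)/(-2 + m) (H(m) = (m + 4)/(m - 2) = (4 + m)/(-2 + m))
O(P) = 2/3 (O(P) = -2*(4 - 1)/(3*(-2 - 1)) = -2*3/(3*(-3)) = -(-2)*3/9 = -2/3*(-1) = 2/3)
O(-27) - 1*(-3006) = 2/3 - 1*(-3006) = 2/3 + 3006 = 9020/3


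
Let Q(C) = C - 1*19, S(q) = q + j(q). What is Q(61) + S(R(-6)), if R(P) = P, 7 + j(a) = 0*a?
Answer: 29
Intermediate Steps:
j(a) = -7 (j(a) = -7 + 0*a = -7 + 0 = -7)
S(q) = -7 + q (S(q) = q - 7 = -7 + q)
Q(C) = -19 + C (Q(C) = C - 19 = -19 + C)
Q(61) + S(R(-6)) = (-19 + 61) + (-7 - 6) = 42 - 13 = 29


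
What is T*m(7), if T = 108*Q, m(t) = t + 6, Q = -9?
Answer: -12636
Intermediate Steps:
m(t) = 6 + t
T = -972 (T = 108*(-9) = -972)
T*m(7) = -972*(6 + 7) = -972*13 = -12636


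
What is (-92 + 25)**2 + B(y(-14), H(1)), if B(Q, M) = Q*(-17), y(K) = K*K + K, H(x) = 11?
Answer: 1395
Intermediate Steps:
y(K) = K + K**2 (y(K) = K**2 + K = K + K**2)
B(Q, M) = -17*Q
(-92 + 25)**2 + B(y(-14), H(1)) = (-92 + 25)**2 - (-238)*(1 - 14) = (-67)**2 - (-238)*(-13) = 4489 - 17*182 = 4489 - 3094 = 1395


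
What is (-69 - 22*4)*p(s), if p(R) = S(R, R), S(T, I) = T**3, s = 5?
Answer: -19625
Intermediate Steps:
p(R) = R**3
(-69 - 22*4)*p(s) = (-69 - 22*4)*5**3 = (-69 - 88)*125 = -157*125 = -19625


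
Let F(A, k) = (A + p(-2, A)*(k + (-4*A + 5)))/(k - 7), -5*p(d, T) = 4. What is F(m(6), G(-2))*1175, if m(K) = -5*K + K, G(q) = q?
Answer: 40420/3 ≈ 13473.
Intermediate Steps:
p(d, T) = -⅘ (p(d, T) = -⅕*4 = -⅘)
m(K) = -4*K
F(A, k) = (-4 - 4*k/5 + 21*A/5)/(-7 + k) (F(A, k) = (A - 4*(k + (-4*A + 5))/5)/(k - 7) = (A - 4*(k + (5 - 4*A))/5)/(-7 + k) = (A - 4*(5 + k - 4*A)/5)/(-7 + k) = (A + (-4 - 4*k/5 + 16*A/5))/(-7 + k) = (-4 - 4*k/5 + 21*A/5)/(-7 + k))
F(m(6), G(-2))*1175 = ((-20 - 4*(-2) + 21*(-4*6))/(5*(-7 - 2)))*1175 = ((⅕)*(-20 + 8 + 21*(-24))/(-9))*1175 = ((⅕)*(-⅑)*(-20 + 8 - 504))*1175 = ((⅕)*(-⅑)*(-516))*1175 = (172/15)*1175 = 40420/3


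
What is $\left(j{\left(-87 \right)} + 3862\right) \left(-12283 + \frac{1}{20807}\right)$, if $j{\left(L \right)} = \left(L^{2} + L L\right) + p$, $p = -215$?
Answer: $- \frac{4800927158300}{20807} \approx -2.3074 \cdot 10^{8}$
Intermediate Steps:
$j{\left(L \right)} = -215 + 2 L^{2}$ ($j{\left(L \right)} = \left(L^{2} + L L\right) - 215 = \left(L^{2} + L^{2}\right) - 215 = 2 L^{2} - 215 = -215 + 2 L^{2}$)
$\left(j{\left(-87 \right)} + 3862\right) \left(-12283 + \frac{1}{20807}\right) = \left(\left(-215 + 2 \left(-87\right)^{2}\right) + 3862\right) \left(-12283 + \frac{1}{20807}\right) = \left(\left(-215 + 2 \cdot 7569\right) + 3862\right) \left(-12283 + \frac{1}{20807}\right) = \left(\left(-215 + 15138\right) + 3862\right) \left(- \frac{255572380}{20807}\right) = \left(14923 + 3862\right) \left(- \frac{255572380}{20807}\right) = 18785 \left(- \frac{255572380}{20807}\right) = - \frac{4800927158300}{20807}$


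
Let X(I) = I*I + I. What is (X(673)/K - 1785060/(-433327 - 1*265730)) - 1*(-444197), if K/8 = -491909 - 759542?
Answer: 172711793407075411/388815814092 ≈ 4.4420e+5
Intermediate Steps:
K = -10011608 (K = 8*(-491909 - 759542) = 8*(-1251451) = -10011608)
X(I) = I + I² (X(I) = I² + I = I + I²)
(X(673)/K - 1785060/(-433327 - 1*265730)) - 1*(-444197) = ((673*(1 + 673))/(-10011608) - 1785060/(-433327 - 1*265730)) - 1*(-444197) = ((673*674)*(-1/10011608) - 1785060/(-433327 - 265730)) + 444197 = (453602*(-1/10011608) - 1785060/(-699057)) + 444197 = (-226801/5005804 - 1785060*(-1/699057)) + 444197 = (-226801/5005804 + 198340/77673) + 444197 = 975234851287/388815814092 + 444197 = 172711793407075411/388815814092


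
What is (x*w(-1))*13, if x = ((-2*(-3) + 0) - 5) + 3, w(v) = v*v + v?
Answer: 0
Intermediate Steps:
w(v) = v + v² (w(v) = v² + v = v + v²)
x = 4 (x = ((6 + 0) - 5) + 3 = (6 - 5) + 3 = 1 + 3 = 4)
(x*w(-1))*13 = (4*(-(1 - 1)))*13 = (4*(-1*0))*13 = (4*0)*13 = 0*13 = 0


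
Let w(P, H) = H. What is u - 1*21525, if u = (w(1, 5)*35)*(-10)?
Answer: -23275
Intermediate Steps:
u = -1750 (u = (5*35)*(-10) = 175*(-10) = -1750)
u - 1*21525 = -1750 - 1*21525 = -1750 - 21525 = -23275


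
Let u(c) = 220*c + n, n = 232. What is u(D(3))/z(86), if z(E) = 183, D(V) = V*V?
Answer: 2212/183 ≈ 12.087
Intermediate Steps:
D(V) = V²
u(c) = 232 + 220*c (u(c) = 220*c + 232 = 232 + 220*c)
u(D(3))/z(86) = (232 + 220*3²)/183 = (232 + 220*9)*(1/183) = (232 + 1980)*(1/183) = 2212*(1/183) = 2212/183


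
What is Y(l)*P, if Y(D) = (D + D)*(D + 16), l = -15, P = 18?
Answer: -540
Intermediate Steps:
Y(D) = 2*D*(16 + D) (Y(D) = (2*D)*(16 + D) = 2*D*(16 + D))
Y(l)*P = (2*(-15)*(16 - 15))*18 = (2*(-15)*1)*18 = -30*18 = -540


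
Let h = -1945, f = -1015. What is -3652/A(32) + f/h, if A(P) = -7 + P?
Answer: -1415553/9725 ≈ -145.56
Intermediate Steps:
-3652/A(32) + f/h = -3652/(-7 + 32) - 1015/(-1945) = -3652/25 - 1015*(-1/1945) = -3652*1/25 + 203/389 = -3652/25 + 203/389 = -1415553/9725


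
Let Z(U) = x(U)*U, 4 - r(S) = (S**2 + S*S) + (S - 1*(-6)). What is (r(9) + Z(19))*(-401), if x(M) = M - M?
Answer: 69373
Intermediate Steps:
r(S) = -2 - S - 2*S**2 (r(S) = 4 - ((S**2 + S*S) + (S - 1*(-6))) = 4 - ((S**2 + S**2) + (S + 6)) = 4 - (2*S**2 + (6 + S)) = 4 - (6 + S + 2*S**2) = 4 + (-6 - S - 2*S**2) = -2 - S - 2*S**2)
x(M) = 0
Z(U) = 0 (Z(U) = 0*U = 0)
(r(9) + Z(19))*(-401) = ((-2 - 1*9 - 2*9**2) + 0)*(-401) = ((-2 - 9 - 2*81) + 0)*(-401) = ((-2 - 9 - 162) + 0)*(-401) = (-173 + 0)*(-401) = -173*(-401) = 69373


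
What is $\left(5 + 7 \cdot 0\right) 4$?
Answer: $20$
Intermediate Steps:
$\left(5 + 7 \cdot 0\right) 4 = \left(5 + 0\right) 4 = 5 \cdot 4 = 20$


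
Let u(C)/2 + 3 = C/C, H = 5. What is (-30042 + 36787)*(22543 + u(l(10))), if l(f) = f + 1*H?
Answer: 152025555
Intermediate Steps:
l(f) = 5 + f (l(f) = f + 1*5 = f + 5 = 5 + f)
u(C) = -4 (u(C) = -6 + 2*(C/C) = -6 + 2*1 = -6 + 2 = -4)
(-30042 + 36787)*(22543 + u(l(10))) = (-30042 + 36787)*(22543 - 4) = 6745*22539 = 152025555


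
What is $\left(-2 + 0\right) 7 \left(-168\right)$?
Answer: $2352$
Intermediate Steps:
$\left(-2 + 0\right) 7 \left(-168\right) = \left(-2\right) 7 \left(-168\right) = \left(-14\right) \left(-168\right) = 2352$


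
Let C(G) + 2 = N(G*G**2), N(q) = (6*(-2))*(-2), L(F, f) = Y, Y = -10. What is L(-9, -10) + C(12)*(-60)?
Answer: -1330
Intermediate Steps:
L(F, f) = -10
N(q) = 24 (N(q) = -12*(-2) = 24)
C(G) = 22 (C(G) = -2 + 24 = 22)
L(-9, -10) + C(12)*(-60) = -10 + 22*(-60) = -10 - 1320 = -1330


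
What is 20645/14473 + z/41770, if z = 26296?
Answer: 621461829/302268605 ≈ 2.0560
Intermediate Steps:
20645/14473 + z/41770 = 20645/14473 + 26296/41770 = 20645*(1/14473) + 26296*(1/41770) = 20645/14473 + 13148/20885 = 621461829/302268605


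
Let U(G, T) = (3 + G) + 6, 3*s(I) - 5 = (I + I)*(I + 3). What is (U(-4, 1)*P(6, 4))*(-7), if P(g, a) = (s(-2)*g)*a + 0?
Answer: -280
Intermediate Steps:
s(I) = 5/3 + 2*I*(3 + I)/3 (s(I) = 5/3 + ((I + I)*(I + 3))/3 = 5/3 + ((2*I)*(3 + I))/3 = 5/3 + (2*I*(3 + I))/3 = 5/3 + 2*I*(3 + I)/3)
U(G, T) = 9 + G
P(g, a) = a*g/3 (P(g, a) = ((5/3 + 2*(-2) + (2/3)*(-2)**2)*g)*a + 0 = ((5/3 - 4 + (2/3)*4)*g)*a + 0 = ((5/3 - 4 + 8/3)*g)*a + 0 = (g/3)*a + 0 = a*g/3 + 0 = a*g/3)
(U(-4, 1)*P(6, 4))*(-7) = ((9 - 4)*((1/3)*4*6))*(-7) = (5*8)*(-7) = 40*(-7) = -280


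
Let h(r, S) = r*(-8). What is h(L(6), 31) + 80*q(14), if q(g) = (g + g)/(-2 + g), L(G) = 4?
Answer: 464/3 ≈ 154.67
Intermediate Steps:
h(r, S) = -8*r
q(g) = 2*g/(-2 + g) (q(g) = (2*g)/(-2 + g) = 2*g/(-2 + g))
h(L(6), 31) + 80*q(14) = -8*4 + 80*(2*14/(-2 + 14)) = -32 + 80*(2*14/12) = -32 + 80*(2*14*(1/12)) = -32 + 80*(7/3) = -32 + 560/3 = 464/3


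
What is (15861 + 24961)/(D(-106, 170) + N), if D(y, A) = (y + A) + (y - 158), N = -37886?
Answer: -20411/19043 ≈ -1.0718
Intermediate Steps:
D(y, A) = -158 + A + 2*y (D(y, A) = (A + y) + (-158 + y) = -158 + A + 2*y)
(15861 + 24961)/(D(-106, 170) + N) = (15861 + 24961)/((-158 + 170 + 2*(-106)) - 37886) = 40822/((-158 + 170 - 212) - 37886) = 40822/(-200 - 37886) = 40822/(-38086) = 40822*(-1/38086) = -20411/19043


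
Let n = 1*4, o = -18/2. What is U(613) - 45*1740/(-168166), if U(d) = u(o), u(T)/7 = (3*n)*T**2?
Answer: 572139882/84083 ≈ 6804.5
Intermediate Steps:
o = -9 (o = -18*1/2 = -9)
n = 4
u(T) = 84*T**2 (u(T) = 7*((3*4)*T**2) = 7*(12*T**2) = 84*T**2)
U(d) = 6804 (U(d) = 84*(-9)**2 = 84*81 = 6804)
U(613) - 45*1740/(-168166) = 6804 - 45*1740/(-168166) = 6804 - 78300*(-1)/168166 = 6804 - 1*(-39150/84083) = 6804 + 39150/84083 = 572139882/84083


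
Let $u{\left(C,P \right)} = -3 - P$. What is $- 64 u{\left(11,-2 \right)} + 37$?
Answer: $101$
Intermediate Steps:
$- 64 u{\left(11,-2 \right)} + 37 = - 64 \left(-3 - -2\right) + 37 = - 64 \left(-3 + 2\right) + 37 = \left(-64\right) \left(-1\right) + 37 = 64 + 37 = 101$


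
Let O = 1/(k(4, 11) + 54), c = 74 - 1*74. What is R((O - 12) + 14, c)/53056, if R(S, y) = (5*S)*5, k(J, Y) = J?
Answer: 2925/3077248 ≈ 0.00095052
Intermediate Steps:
c = 0 (c = 74 - 74 = 0)
O = 1/58 (O = 1/(4 + 54) = 1/58 ≈ 0.017241)
R(S, y) = 25*S
R((O - 12) + 14, c)/53056 = (25*((1/58 - 12) + 14))/53056 = (25*(-695/58 + 14))*(1/53056) = (25*(117/58))*(1/53056) = (2925/58)*(1/53056) = 2925/3077248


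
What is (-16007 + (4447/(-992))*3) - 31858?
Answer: -47495421/992 ≈ -47878.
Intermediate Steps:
(-16007 + (4447/(-992))*3) - 31858 = (-16007 + (4447*(-1/992))*3) - 31858 = (-16007 - 4447/992*3) - 31858 = (-16007 - 13341/992) - 31858 = -15892285/992 - 31858 = -47495421/992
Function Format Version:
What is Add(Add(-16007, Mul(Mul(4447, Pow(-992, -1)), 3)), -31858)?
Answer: Rational(-47495421, 992) ≈ -47878.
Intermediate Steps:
Add(Add(-16007, Mul(Mul(4447, Pow(-992, -1)), 3)), -31858) = Add(Add(-16007, Mul(Mul(4447, Rational(-1, 992)), 3)), -31858) = Add(Add(-16007, Mul(Rational(-4447, 992), 3)), -31858) = Add(Add(-16007, Rational(-13341, 992)), -31858) = Add(Rational(-15892285, 992), -31858) = Rational(-47495421, 992)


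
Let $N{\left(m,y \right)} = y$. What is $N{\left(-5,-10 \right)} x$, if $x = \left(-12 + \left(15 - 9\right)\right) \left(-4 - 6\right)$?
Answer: $-600$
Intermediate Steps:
$x = 60$ ($x = \left(-12 + \left(15 - 9\right)\right) \left(-10\right) = \left(-12 + 6\right) \left(-10\right) = \left(-6\right) \left(-10\right) = 60$)
$N{\left(-5,-10 \right)} x = \left(-10\right) 60 = -600$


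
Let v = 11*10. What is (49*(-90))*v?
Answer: -485100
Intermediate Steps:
v = 110
(49*(-90))*v = (49*(-90))*110 = -4410*110 = -485100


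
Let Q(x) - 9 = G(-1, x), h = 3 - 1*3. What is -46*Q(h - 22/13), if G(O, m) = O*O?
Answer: -460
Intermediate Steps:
h = 0 (h = 3 - 3 = 0)
G(O, m) = O²
Q(x) = 10 (Q(x) = 9 + (-1)² = 9 + 1 = 10)
-46*Q(h - 22/13) = -46*10 = -460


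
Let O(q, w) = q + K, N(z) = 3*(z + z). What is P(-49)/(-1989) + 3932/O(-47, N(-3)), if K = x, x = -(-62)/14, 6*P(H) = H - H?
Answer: -13762/149 ≈ -92.362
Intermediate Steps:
N(z) = 6*z (N(z) = 3*(2*z) = 6*z)
P(H) = 0 (P(H) = (H - H)/6 = (1/6)*0 = 0)
x = 31/7 (x = -(-62)/14 = -1*(-31/7) = 31/7 ≈ 4.4286)
K = 31/7 ≈ 4.4286
O(q, w) = 31/7 + q (O(q, w) = q + 31/7 = 31/7 + q)
P(-49)/(-1989) + 3932/O(-47, N(-3)) = 0/(-1989) + 3932/(31/7 - 47) = 0*(-1/1989) + 3932/(-298/7) = 0 + 3932*(-7/298) = 0 - 13762/149 = -13762/149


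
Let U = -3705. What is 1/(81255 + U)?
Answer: 1/77550 ≈ 1.2895e-5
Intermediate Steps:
1/(81255 + U) = 1/(81255 - 3705) = 1/77550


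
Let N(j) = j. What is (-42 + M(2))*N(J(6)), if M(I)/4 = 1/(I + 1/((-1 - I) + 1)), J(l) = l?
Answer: -236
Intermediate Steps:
M(I) = 4/(I - 1/I) (M(I) = 4/(I + 1/((-1 - I) + 1)) = 4/(I + 1/(-I)) = 4/(I - 1/I))
(-42 + M(2))*N(J(6)) = (-42 + 4*2/(-1 + 2²))*6 = (-42 + 4*2/(-1 + 4))*6 = (-42 + 4*2/3)*6 = (-42 + 4*2*(⅓))*6 = (-42 + 8/3)*6 = -118/3*6 = -236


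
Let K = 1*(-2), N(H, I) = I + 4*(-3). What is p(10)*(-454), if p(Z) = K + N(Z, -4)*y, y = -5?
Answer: -35412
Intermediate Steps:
N(H, I) = -12 + I (N(H, I) = I - 12 = -12 + I)
K = -2
p(Z) = 78 (p(Z) = -2 + (-12 - 4)*(-5) = -2 - 16*(-5) = -2 + 80 = 78)
p(10)*(-454) = 78*(-454) = -35412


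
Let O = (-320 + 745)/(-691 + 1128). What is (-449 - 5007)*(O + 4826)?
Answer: -11508815472/437 ≈ -2.6336e+7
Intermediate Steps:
O = 425/437 ≈ 0.97254
(-449 - 5007)*(O + 4826) = (-449 - 5007)*(425/437 + 4826) = -5456*2109387/437 = -11508815472/437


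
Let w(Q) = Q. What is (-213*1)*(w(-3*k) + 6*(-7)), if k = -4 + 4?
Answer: 8946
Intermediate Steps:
k = 0
(-213*1)*(w(-3*k) + 6*(-7)) = (-213*1)*(-3*0 + 6*(-7)) = -213*(0 - 42) = -213*(-42) = 8946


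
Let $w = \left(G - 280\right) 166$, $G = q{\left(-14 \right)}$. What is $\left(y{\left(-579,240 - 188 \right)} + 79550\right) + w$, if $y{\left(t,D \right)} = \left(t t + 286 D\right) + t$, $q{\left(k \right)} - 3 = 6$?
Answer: $384098$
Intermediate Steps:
$q{\left(k \right)} = 9$ ($q{\left(k \right)} = 3 + 6 = 9$)
$G = 9$
$w = -44986$ ($w = \left(9 - 280\right) 166 = \left(-271\right) 166 = -44986$)
$y{\left(t,D \right)} = t + t^{2} + 286 D$ ($y{\left(t,D \right)} = \left(t^{2} + 286 D\right) + t = t + t^{2} + 286 D$)
$\left(y{\left(-579,240 - 188 \right)} + 79550\right) + w = \left(\left(-579 + \left(-579\right)^{2} + 286 \left(240 - 188\right)\right) + 79550\right) - 44986 = \left(\left(-579 + 335241 + 286 \left(240 - 188\right)\right) + 79550\right) - 44986 = \left(\left(-579 + 335241 + 286 \cdot 52\right) + 79550\right) - 44986 = \left(\left(-579 + 335241 + 14872\right) + 79550\right) - 44986 = \left(349534 + 79550\right) - 44986 = 429084 - 44986 = 384098$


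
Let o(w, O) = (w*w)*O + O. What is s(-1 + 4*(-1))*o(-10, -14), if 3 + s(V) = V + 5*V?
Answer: 46662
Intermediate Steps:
o(w, O) = O + O*w**2 (o(w, O) = w**2*O + O = O*w**2 + O = O + O*w**2)
s(V) = -3 + 6*V (s(V) = -3 + (V + 5*V) = -3 + 6*V)
s(-1 + 4*(-1))*o(-10, -14) = (-3 + 6*(-1 + 4*(-1)))*(-14*(1 + (-10)**2)) = (-3 + 6*(-1 - 4))*(-14*(1 + 100)) = (-3 + 6*(-5))*(-14*101) = (-3 - 30)*(-1414) = -33*(-1414) = 46662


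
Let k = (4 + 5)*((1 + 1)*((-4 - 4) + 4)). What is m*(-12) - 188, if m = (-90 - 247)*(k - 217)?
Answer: -1168904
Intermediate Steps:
k = -72 (k = 9*(2*(-8 + 4)) = 9*(2*(-4)) = 9*(-8) = -72)
m = 97393 (m = (-90 - 247)*(-72 - 217) = -337*(-289) = 97393)
m*(-12) - 188 = 97393*(-12) - 188 = -1168716 - 188 = -1168904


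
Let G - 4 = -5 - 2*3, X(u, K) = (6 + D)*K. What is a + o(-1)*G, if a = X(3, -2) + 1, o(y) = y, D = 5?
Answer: -14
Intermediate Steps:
X(u, K) = 11*K (X(u, K) = (6 + 5)*K = 11*K)
a = -21 (a = 11*(-2) + 1 = -22 + 1 = -21)
G = -7 (G = 4 + (-5 - 2*3) = 4 + (-5 - 6) = 4 - 11 = -7)
a + o(-1)*G = -21 - 1*(-7) = -21 + 7 = -14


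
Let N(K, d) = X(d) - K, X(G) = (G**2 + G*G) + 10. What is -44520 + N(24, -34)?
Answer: -42222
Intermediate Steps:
X(G) = 10 + 2*G**2 (X(G) = (G**2 + G**2) + 10 = 2*G**2 + 10 = 10 + 2*G**2)
N(K, d) = 10 - K + 2*d**2 (N(K, d) = (10 + 2*d**2) - K = 10 - K + 2*d**2)
-44520 + N(24, -34) = -44520 + (10 - 1*24 + 2*(-34)**2) = -44520 + (10 - 24 + 2*1156) = -44520 + (10 - 24 + 2312) = -44520 + 2298 = -42222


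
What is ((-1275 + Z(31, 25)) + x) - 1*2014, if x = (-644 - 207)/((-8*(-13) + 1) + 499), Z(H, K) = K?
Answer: -1972307/604 ≈ -3265.4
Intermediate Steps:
x = -851/604 (x = -851/((104 + 1) + 499) = -851/(105 + 499) = -851/604 ≈ -1.4089)
((-1275 + Z(31, 25)) + x) - 1*2014 = ((-1275 + 25) - 851/604) - 1*2014 = (-1250 - 851/604) - 2014 = -755851/604 - 2014 = -1972307/604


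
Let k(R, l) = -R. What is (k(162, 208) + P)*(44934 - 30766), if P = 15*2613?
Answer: 553019544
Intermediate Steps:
P = 39195
(k(162, 208) + P)*(44934 - 30766) = (-1*162 + 39195)*(44934 - 30766) = (-162 + 39195)*14168 = 39033*14168 = 553019544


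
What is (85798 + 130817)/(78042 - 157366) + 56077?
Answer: 635433619/11332 ≈ 56074.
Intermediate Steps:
(85798 + 130817)/(78042 - 157366) + 56077 = 216615/(-79324) + 56077 = 216615*(-1/79324) + 56077 = -30945/11332 + 56077 = 635433619/11332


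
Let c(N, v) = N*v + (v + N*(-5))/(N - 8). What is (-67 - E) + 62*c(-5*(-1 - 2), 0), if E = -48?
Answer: -4783/7 ≈ -683.29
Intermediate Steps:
c(N, v) = N*v + (v - 5*N)/(-8 + N)
(-67 - E) + 62*c(-5*(-1 - 2), 0) = (-67 - 1*(-48)) + 62*((0 - (-25)*(-1 - 2) + 0*(-5*(-1 - 2))² - 8*(-5*(-1 - 2))*0)/(-8 - 5*(-1 - 2))) = (-67 + 48) + 62*((0 - (-25)*(-3) + 0*(-5*(-3))² - 8*(-5*(-3))*0)/(-8 - 5*(-3))) = -19 + 62*((0 - 5*15 + 0*15² - 8*15*0)/(-8 + 15)) = -19 + 62*((0 - 75 + 0*225 + 0)/7) = -19 + 62*((0 - 75 + 0 + 0)/7) = -19 + 62*((⅐)*(-75)) = -19 + 62*(-75/7) = -19 - 4650/7 = -4783/7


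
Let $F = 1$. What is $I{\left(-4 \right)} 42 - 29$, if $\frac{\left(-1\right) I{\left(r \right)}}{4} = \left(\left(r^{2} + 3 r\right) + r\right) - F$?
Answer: $139$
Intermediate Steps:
$I{\left(r \right)} = 4 - 16 r - 4 r^{2}$ ($I{\left(r \right)} = - 4 \left(\left(\left(r^{2} + 3 r\right) + r\right) - 1\right) = - 4 \left(\left(r^{2} + 4 r\right) - 1\right) = - 4 \left(-1 + r^{2} + 4 r\right) = 4 - 16 r - 4 r^{2}$)
$I{\left(-4 \right)} 42 - 29 = \left(4 - -64 - 4 \left(-4\right)^{2}\right) 42 - 29 = \left(4 + 64 - 64\right) 42 - 29 = 4 \cdot 42 - 29 = 168 - 29 = 139$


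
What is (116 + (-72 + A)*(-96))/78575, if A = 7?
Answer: 908/11225 ≈ 0.080891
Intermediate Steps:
(116 + (-72 + A)*(-96))/78575 = (116 + (-72 + 7)*(-96))/78575 = (116 - 65*(-96))*(1/78575) = (116 + 6240)*(1/78575) = 6356*(1/78575) = 908/11225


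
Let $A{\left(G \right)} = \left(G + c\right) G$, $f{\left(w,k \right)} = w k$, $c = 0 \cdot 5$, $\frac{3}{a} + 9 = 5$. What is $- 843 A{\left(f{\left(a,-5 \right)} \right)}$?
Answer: $- \frac{189675}{16} \approx -11855.0$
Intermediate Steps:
$a = - \frac{3}{4}$ ($a = \frac{3}{-9 + 5} = \frac{3}{-4} = 3 \left(- \frac{1}{4}\right) = - \frac{3}{4} \approx -0.75$)
$c = 0$
$f{\left(w,k \right)} = k w$
$A{\left(G \right)} = G^{2}$ ($A{\left(G \right)} = \left(G + 0\right) G = G G = G^{2}$)
$- 843 A{\left(f{\left(a,-5 \right)} \right)} = - 843 \left(\left(-5\right) \left(- \frac{3}{4}\right)\right)^{2} = - 843 \left(\frac{15}{4}\right)^{2} = \left(-843\right) \frac{225}{16} = - \frac{189675}{16}$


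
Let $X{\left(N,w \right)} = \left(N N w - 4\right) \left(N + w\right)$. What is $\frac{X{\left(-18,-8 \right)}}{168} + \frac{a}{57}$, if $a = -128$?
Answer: $\frac{159407}{399} \approx 399.52$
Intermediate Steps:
$X{\left(N,w \right)} = \left(-4 + w N^{2}\right) \left(N + w\right)$ ($X{\left(N,w \right)} = \left(N^{2} w - 4\right) \left(N + w\right) = \left(w N^{2} - 4\right) \left(N + w\right) = \left(-4 + w N^{2}\right) \left(N + w\right)$)
$\frac{X{\left(-18,-8 \right)}}{168} + \frac{a}{57} = \frac{\left(-4\right) \left(-18\right) - -32 - 8 \left(-18\right)^{3} + \left(-18\right)^{2} \left(-8\right)^{2}}{168} - \frac{128}{57} = \left(72 + 32 - -46656 + 324 \cdot 64\right) \frac{1}{168} - \frac{128}{57} = \left(72 + 32 + 46656 + 20736\right) \frac{1}{168} - \frac{128}{57} = 67496 \cdot \frac{1}{168} - \frac{128}{57} = \frac{8437}{21} - \frac{128}{57} = \frac{159407}{399}$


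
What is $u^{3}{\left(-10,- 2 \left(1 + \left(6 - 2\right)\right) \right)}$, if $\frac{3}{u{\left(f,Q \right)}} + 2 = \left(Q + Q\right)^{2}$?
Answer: $\frac{27}{63044792} \approx 4.2827 \cdot 10^{-7}$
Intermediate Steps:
$u{\left(f,Q \right)} = \frac{3}{-2 + 4 Q^{2}}$ ($u{\left(f,Q \right)} = \frac{3}{-2 + \left(Q + Q\right)^{2}} = \frac{3}{-2 + \left(2 Q\right)^{2}} = \frac{3}{-2 + 4 Q^{2}}$)
$u^{3}{\left(-10,- 2 \left(1 + \left(6 - 2\right)\right) \right)} = \left(\frac{3}{2 \left(-1 + 2 \left(- 2 \left(1 + \left(6 - 2\right)\right)\right)^{2}\right)}\right)^{3} = \left(\frac{3}{2 \left(-1 + 2 \left(- 2 \left(1 + 4\right)\right)^{2}\right)}\right)^{3} = \left(\frac{3}{2 \left(-1 + 2 \left(\left(-2\right) 5\right)^{2}\right)}\right)^{3} = \left(\frac{3}{2 \left(-1 + 2 \left(-10\right)^{2}\right)}\right)^{3} = \left(\frac{3}{2 \left(-1 + 2 \cdot 100\right)}\right)^{3} = \left(\frac{3}{2 \left(-1 + 200\right)}\right)^{3} = \left(\frac{3}{2 \cdot 199}\right)^{3} = \left(\frac{3}{2} \cdot \frac{1}{199}\right)^{3} = \left(\frac{3}{398}\right)^{3} = \frac{27}{63044792}$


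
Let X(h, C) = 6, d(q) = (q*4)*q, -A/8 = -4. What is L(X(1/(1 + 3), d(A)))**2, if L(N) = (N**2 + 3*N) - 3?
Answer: 2601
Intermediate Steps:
A = 32 (A = -8*(-4) = 32)
d(q) = 4*q**2 (d(q) = (4*q)*q = 4*q**2)
L(N) = -3 + N**2 + 3*N
L(X(1/(1 + 3), d(A)))**2 = (-3 + 6**2 + 3*6)**2 = (-3 + 36 + 18)**2 = 51**2 = 2601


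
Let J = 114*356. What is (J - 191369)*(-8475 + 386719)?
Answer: -57033521540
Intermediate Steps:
J = 40584
(J - 191369)*(-8475 + 386719) = (40584 - 191369)*(-8475 + 386719) = -150785*378244 = -57033521540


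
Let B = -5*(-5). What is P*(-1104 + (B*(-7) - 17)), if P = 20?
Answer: -25920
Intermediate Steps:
B = 25
P*(-1104 + (B*(-7) - 17)) = 20*(-1104 + (25*(-7) - 17)) = 20*(-1104 + (-175 - 17)) = 20*(-1104 - 192) = 20*(-1296) = -25920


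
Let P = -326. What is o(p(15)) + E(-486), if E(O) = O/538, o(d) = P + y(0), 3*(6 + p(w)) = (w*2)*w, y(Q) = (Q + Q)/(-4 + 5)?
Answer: -87937/269 ≈ -326.90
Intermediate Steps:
y(Q) = 2*Q (y(Q) = (2*Q)/1 = (2*Q)*1 = 2*Q)
p(w) = -6 + 2*w²/3 (p(w) = -6 + ((w*2)*w)/3 = -6 + ((2*w)*w)/3 = -6 + (2*w²)/3 = -6 + 2*w²/3)
o(d) = -326 (o(d) = -326 + 2*0 = -326 + 0 = -326)
E(O) = O/538 (E(O) = O*(1/538) = O/538)
o(p(15)) + E(-486) = -326 + (1/538)*(-486) = -326 - 243/269 = -87937/269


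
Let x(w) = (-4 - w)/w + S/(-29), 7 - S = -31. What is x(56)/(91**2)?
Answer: -967/3362086 ≈ -0.00028762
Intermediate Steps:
S = 38 (S = 7 - 1*(-31) = 7 + 31 = 38)
x(w) = -38/29 + (-4 - w)/w (x(w) = (-4 - w)/w + 38/(-29) = (-4 - w)/w + 38*(-1/29) = (-4 - w)/w - 38/29 = -38/29 + (-4 - w)/w)
x(56)/(91**2) = (-67/29 - 4/56)/(91**2) = (-67/29 - 4*1/56)/8281 = (-67/29 - 1/14)*(1/8281) = -967/406*1/8281 = -967/3362086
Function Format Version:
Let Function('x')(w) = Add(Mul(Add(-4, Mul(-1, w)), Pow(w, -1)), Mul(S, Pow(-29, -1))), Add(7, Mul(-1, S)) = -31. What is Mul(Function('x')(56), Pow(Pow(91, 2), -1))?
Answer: Rational(-967, 3362086) ≈ -0.00028762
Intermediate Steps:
S = 38 (S = Add(7, Mul(-1, -31)) = Add(7, 31) = 38)
Function('x')(w) = Add(Rational(-38, 29), Mul(Pow(w, -1), Add(-4, Mul(-1, w)))) (Function('x')(w) = Add(Mul(Add(-4, Mul(-1, w)), Pow(w, -1)), Mul(38, Pow(-29, -1))) = Add(Mul(Pow(w, -1), Add(-4, Mul(-1, w))), Mul(38, Rational(-1, 29))) = Add(Mul(Pow(w, -1), Add(-4, Mul(-1, w))), Rational(-38, 29)) = Add(Rational(-38, 29), Mul(Pow(w, -1), Add(-4, Mul(-1, w)))))
Mul(Function('x')(56), Pow(Pow(91, 2), -1)) = Mul(Add(Rational(-67, 29), Mul(-4, Pow(56, -1))), Pow(Pow(91, 2), -1)) = Mul(Add(Rational(-67, 29), Mul(-4, Rational(1, 56))), Pow(8281, -1)) = Mul(Add(Rational(-67, 29), Rational(-1, 14)), Rational(1, 8281)) = Mul(Rational(-967, 406), Rational(1, 8281)) = Rational(-967, 3362086)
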